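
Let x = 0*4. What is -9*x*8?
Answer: 0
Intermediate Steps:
x = 0
-9*x*8 = -9*0*8 = 0*8 = 0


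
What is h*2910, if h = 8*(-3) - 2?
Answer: -75660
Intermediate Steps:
h = -26 (h = -24 - 2 = -26)
h*2910 = -26*2910 = -75660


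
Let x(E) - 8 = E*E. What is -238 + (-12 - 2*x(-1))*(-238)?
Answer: 6902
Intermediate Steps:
x(E) = 8 + E² (x(E) = 8 + E*E = 8 + E²)
-238 + (-12 - 2*x(-1))*(-238) = -238 + (-12 - 2*(8 + (-1)²))*(-238) = -238 + (-12 - 2*(8 + 1))*(-238) = -238 + (-12 - 2*9)*(-238) = -238 + (-12 - 18)*(-238) = -238 - 30*(-238) = -238 + 7140 = 6902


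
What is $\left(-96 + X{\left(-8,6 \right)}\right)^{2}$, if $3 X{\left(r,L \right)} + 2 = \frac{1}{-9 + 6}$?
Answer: $\frac{758641}{81} \approx 9365.9$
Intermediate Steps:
$X{\left(r,L \right)} = - \frac{7}{9}$ ($X{\left(r,L \right)} = - \frac{2}{3} + \frac{1}{3 \left(-9 + 6\right)} = - \frac{2}{3} + \frac{1}{3 \left(-3\right)} = - \frac{2}{3} + \frac{1}{3} \left(- \frac{1}{3}\right) = - \frac{2}{3} - \frac{1}{9} = - \frac{7}{9}$)
$\left(-96 + X{\left(-8,6 \right)}\right)^{2} = \left(-96 - \frac{7}{9}\right)^{2} = \left(- \frac{871}{9}\right)^{2} = \frac{758641}{81}$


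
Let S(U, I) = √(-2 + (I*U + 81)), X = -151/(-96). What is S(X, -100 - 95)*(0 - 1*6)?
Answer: -3*I*√14574/4 ≈ -90.542*I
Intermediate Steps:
X = 151/96 (X = -151*(-1/96) = 151/96 ≈ 1.5729)
S(U, I) = √(79 + I*U) (S(U, I) = √(-2 + (81 + I*U)) = √(79 + I*U))
S(X, -100 - 95)*(0 - 1*6) = √(79 + (-100 - 95)*(151/96))*(0 - 1*6) = √(79 - 195*151/96)*(0 - 6) = √(79 - 9815/32)*(-6) = √(-7287/32)*(-6) = (I*√14574/8)*(-6) = -3*I*√14574/4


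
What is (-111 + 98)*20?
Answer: -260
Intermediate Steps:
(-111 + 98)*20 = -13*20 = -260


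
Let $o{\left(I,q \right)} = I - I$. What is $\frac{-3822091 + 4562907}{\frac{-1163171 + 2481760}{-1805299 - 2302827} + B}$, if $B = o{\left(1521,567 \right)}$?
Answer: $- \frac{3043365470816}{1318589} \approx -2.308 \cdot 10^{6}$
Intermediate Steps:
$o{\left(I,q \right)} = 0$
$B = 0$
$\frac{-3822091 + 4562907}{\frac{-1163171 + 2481760}{-1805299 - 2302827} + B} = \frac{-3822091 + 4562907}{\frac{-1163171 + 2481760}{-1805299 - 2302827} + 0} = \frac{740816}{\frac{1318589}{-4108126} + 0} = \frac{740816}{1318589 \left(- \frac{1}{4108126}\right) + 0} = \frac{740816}{- \frac{1318589}{4108126} + 0} = \frac{740816}{- \frac{1318589}{4108126}} = 740816 \left(- \frac{4108126}{1318589}\right) = - \frac{3043365470816}{1318589}$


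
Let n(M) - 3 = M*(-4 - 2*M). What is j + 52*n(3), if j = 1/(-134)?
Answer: -188137/134 ≈ -1404.0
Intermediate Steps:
j = -1/134 ≈ -0.0074627
n(M) = 3 + M*(-4 - 2*M)
j + 52*n(3) = -1/134 + 52*(3 - 4*3 - 2*3²) = -1/134 + 52*(3 - 12 - 2*9) = -1/134 + 52*(3 - 12 - 18) = -1/134 + 52*(-27) = -1/134 - 1404 = -188137/134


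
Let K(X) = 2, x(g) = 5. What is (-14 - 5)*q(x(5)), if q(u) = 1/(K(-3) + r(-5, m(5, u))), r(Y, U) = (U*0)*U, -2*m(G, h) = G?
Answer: -19/2 ≈ -9.5000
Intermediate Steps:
m(G, h) = -G/2
r(Y, U) = 0 (r(Y, U) = 0*U = 0)
q(u) = ½ (q(u) = 1/(2 + 0) = 1/2 = ½)
(-14 - 5)*q(x(5)) = (-14 - 5)*(½) = -19*½ = -19/2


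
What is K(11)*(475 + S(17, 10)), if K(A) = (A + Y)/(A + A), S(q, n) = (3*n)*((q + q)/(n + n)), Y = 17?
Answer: 7364/11 ≈ 669.45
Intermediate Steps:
S(q, n) = 3*q (S(q, n) = (3*n)*((2*q)/((2*n))) = (3*n)*((2*q)*(1/(2*n))) = (3*n)*(q/n) = 3*q)
K(A) = (17 + A)/(2*A) (K(A) = (A + 17)/(A + A) = (17 + A)/((2*A)) = (17 + A)*(1/(2*A)) = (17 + A)/(2*A))
K(11)*(475 + S(17, 10)) = ((½)*(17 + 11)/11)*(475 + 3*17) = ((½)*(1/11)*28)*(475 + 51) = (14/11)*526 = 7364/11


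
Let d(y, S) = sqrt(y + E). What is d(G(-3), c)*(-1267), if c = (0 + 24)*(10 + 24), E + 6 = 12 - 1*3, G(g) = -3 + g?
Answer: -1267*I*sqrt(3) ≈ -2194.5*I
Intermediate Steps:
E = 3 (E = -6 + (12 - 1*3) = -6 + (12 - 3) = -6 + 9 = 3)
c = 816 (c = 24*34 = 816)
d(y, S) = sqrt(3 + y) (d(y, S) = sqrt(y + 3) = sqrt(3 + y))
d(G(-3), c)*(-1267) = sqrt(3 + (-3 - 3))*(-1267) = sqrt(3 - 6)*(-1267) = sqrt(-3)*(-1267) = (I*sqrt(3))*(-1267) = -1267*I*sqrt(3)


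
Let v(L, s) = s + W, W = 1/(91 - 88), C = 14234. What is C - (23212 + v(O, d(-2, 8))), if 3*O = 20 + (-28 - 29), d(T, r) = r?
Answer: -26959/3 ≈ -8986.3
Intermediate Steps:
O = -37/3 (O = (20 + (-28 - 29))/3 = (20 - 57)/3 = (⅓)*(-37) = -37/3 ≈ -12.333)
W = ⅓ (W = 1/3 = ⅓ ≈ 0.33333)
v(L, s) = ⅓ + s (v(L, s) = s + ⅓ = ⅓ + s)
C - (23212 + v(O, d(-2, 8))) = 14234 - (23212 + (⅓ + 8)) = 14234 - (23212 + 25/3) = 14234 - 1*69661/3 = 14234 - 69661/3 = -26959/3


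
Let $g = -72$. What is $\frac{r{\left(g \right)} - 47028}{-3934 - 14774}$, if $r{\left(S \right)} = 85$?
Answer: $\frac{46943}{18708} \approx 2.5092$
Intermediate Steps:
$\frac{r{\left(g \right)} - 47028}{-3934 - 14774} = \frac{85 - 47028}{-3934 - 14774} = - \frac{46943}{-18708} = \left(-46943\right) \left(- \frac{1}{18708}\right) = \frac{46943}{18708}$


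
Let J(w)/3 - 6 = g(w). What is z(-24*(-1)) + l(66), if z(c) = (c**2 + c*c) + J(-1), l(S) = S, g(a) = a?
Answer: 1233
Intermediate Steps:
J(w) = 18 + 3*w
z(c) = 15 + 2*c**2 (z(c) = (c**2 + c*c) + (18 + 3*(-1)) = (c**2 + c**2) + (18 - 3) = 2*c**2 + 15 = 15 + 2*c**2)
z(-24*(-1)) + l(66) = (15 + 2*(-24*(-1))**2) + 66 = (15 + 2*24**2) + 66 = (15 + 2*576) + 66 = (15 + 1152) + 66 = 1167 + 66 = 1233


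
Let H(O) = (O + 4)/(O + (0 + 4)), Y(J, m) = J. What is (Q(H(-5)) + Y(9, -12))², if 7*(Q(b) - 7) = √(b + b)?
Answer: (112 + √2)²/49 ≈ 262.51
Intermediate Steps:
H(O) = 1 (H(O) = (4 + O)/(O + 4) = (4 + O)/(4 + O) = 1)
Q(b) = 7 + √2*√b/7 (Q(b) = 7 + √(b + b)/7 = 7 + √(2*b)/7 = 7 + (√2*√b)/7 = 7 + √2*√b/7)
(Q(H(-5)) + Y(9, -12))² = ((7 + √2*√1/7) + 9)² = ((7 + (⅐)*√2*1) + 9)² = ((7 + √2/7) + 9)² = (16 + √2/7)²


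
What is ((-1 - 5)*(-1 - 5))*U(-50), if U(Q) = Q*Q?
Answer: 90000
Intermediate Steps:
U(Q) = Q²
((-1 - 5)*(-1 - 5))*U(-50) = ((-1 - 5)*(-1 - 5))*(-50)² = -6*(-6)*2500 = 36*2500 = 90000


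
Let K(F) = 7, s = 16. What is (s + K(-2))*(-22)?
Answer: -506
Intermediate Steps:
(s + K(-2))*(-22) = (16 + 7)*(-22) = 23*(-22) = -506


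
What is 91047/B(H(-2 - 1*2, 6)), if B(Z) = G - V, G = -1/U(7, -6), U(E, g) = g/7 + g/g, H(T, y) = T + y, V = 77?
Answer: -30349/28 ≈ -1083.9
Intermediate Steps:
U(E, g) = 1 + g/7 (U(E, g) = g*(⅐) + 1 = g/7 + 1 = 1 + g/7)
G = -7 (G = -1/(1 + (⅐)*(-6)) = -1/(1 - 6/7) = -1/⅐ = -1*7 = -7)
B(Z) = -84 (B(Z) = -7 - 1*77 = -7 - 77 = -84)
91047/B(H(-2 - 1*2, 6)) = 91047/(-84) = 91047*(-1/84) = -30349/28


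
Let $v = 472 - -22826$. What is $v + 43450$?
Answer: $66748$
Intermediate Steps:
$v = 23298$ ($v = 472 + 22826 = 23298$)
$v + 43450 = 23298 + 43450 = 66748$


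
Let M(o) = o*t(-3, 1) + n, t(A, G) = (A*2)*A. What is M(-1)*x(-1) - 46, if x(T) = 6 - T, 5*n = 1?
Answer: -853/5 ≈ -170.60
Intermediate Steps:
t(A, G) = 2*A² (t(A, G) = (2*A)*A = 2*A²)
n = ⅕ (n = (⅕)*1 = ⅕ ≈ 0.20000)
M(o) = ⅕ + 18*o (M(o) = o*(2*(-3)²) + ⅕ = o*(2*9) + ⅕ = o*18 + ⅕ = 18*o + ⅕ = ⅕ + 18*o)
M(-1)*x(-1) - 46 = (⅕ + 18*(-1))*(6 - 1*(-1)) - 46 = (⅕ - 18)*(6 + 1) - 46 = -89/5*7 - 46 = -623/5 - 46 = -853/5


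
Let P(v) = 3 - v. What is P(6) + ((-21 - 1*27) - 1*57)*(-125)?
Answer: 13122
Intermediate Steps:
P(6) + ((-21 - 1*27) - 1*57)*(-125) = (3 - 1*6) + ((-21 - 1*27) - 1*57)*(-125) = (3 - 6) + ((-21 - 27) - 57)*(-125) = -3 + (-48 - 57)*(-125) = -3 - 105*(-125) = -3 + 13125 = 13122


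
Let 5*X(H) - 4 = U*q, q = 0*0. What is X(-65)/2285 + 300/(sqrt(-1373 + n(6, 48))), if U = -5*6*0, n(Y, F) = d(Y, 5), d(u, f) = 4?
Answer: 4/11425 - 300*I/37 ≈ 0.00035011 - 8.1081*I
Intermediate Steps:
n(Y, F) = 4
U = 0 (U = -30*0 = 0)
q = 0
X(H) = 4/5 (X(H) = 4/5 + (0*0)/5 = 4/5 + (1/5)*0 = 4/5 + 0 = 4/5)
X(-65)/2285 + 300/(sqrt(-1373 + n(6, 48))) = (4/5)/2285 + 300/(sqrt(-1373 + 4)) = (4/5)*(1/2285) + 300/(sqrt(-1369)) = 4/11425 + 300/((37*I)) = 4/11425 + 300*(-I/37) = 4/11425 - 300*I/37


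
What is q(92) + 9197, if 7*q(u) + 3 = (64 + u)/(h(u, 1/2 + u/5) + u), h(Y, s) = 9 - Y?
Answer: 193180/21 ≈ 9199.0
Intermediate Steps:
q(u) = 37/63 + u/63 (q(u) = -3/7 + ((64 + u)/((9 - u) + u))/7 = -3/7 + ((64 + u)/9)/7 = -3/7 + ((64 + u)*(⅑))/7 = -3/7 + (64/9 + u/9)/7 = -3/7 + (64/63 + u/63) = 37/63 + u/63)
q(92) + 9197 = (37/63 + (1/63)*92) + 9197 = (37/63 + 92/63) + 9197 = 43/21 + 9197 = 193180/21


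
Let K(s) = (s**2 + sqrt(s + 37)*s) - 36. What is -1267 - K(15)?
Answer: -1456 - 30*sqrt(13) ≈ -1564.2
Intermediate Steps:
K(s) = -36 + s**2 + s*sqrt(37 + s) (K(s) = (s**2 + sqrt(37 + s)*s) - 36 = (s**2 + s*sqrt(37 + s)) - 36 = -36 + s**2 + s*sqrt(37 + s))
-1267 - K(15) = -1267 - (-36 + 15**2 + 15*sqrt(37 + 15)) = -1267 - (-36 + 225 + 15*sqrt(52)) = -1267 - (-36 + 225 + 15*(2*sqrt(13))) = -1267 - (-36 + 225 + 30*sqrt(13)) = -1267 - (189 + 30*sqrt(13)) = -1267 + (-189 - 30*sqrt(13)) = -1456 - 30*sqrt(13)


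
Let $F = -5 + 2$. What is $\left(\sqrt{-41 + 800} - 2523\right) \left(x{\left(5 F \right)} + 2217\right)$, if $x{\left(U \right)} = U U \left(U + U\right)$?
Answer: $11436759 - 4533 \sqrt{759} \approx 1.1312 \cdot 10^{7}$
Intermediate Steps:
$F = -3$
$x{\left(U \right)} = 2 U^{3}$ ($x{\left(U \right)} = U^{2} \cdot 2 U = 2 U^{3}$)
$\left(\sqrt{-41 + 800} - 2523\right) \left(x{\left(5 F \right)} + 2217\right) = \left(\sqrt{-41 + 800} - 2523\right) \left(2 \left(5 \left(-3\right)\right)^{3} + 2217\right) = \left(\sqrt{759} - 2523\right) \left(2 \left(-15\right)^{3} + 2217\right) = \left(-2523 + \sqrt{759}\right) \left(2 \left(-3375\right) + 2217\right) = \left(-2523 + \sqrt{759}\right) \left(-6750 + 2217\right) = \left(-2523 + \sqrt{759}\right) \left(-4533\right) = 11436759 - 4533 \sqrt{759}$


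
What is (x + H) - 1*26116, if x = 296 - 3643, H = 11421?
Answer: -18042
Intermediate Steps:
x = -3347
(x + H) - 1*26116 = (-3347 + 11421) - 1*26116 = 8074 - 26116 = -18042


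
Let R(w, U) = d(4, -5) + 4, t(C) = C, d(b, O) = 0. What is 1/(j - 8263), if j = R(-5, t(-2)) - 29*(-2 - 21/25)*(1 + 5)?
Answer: -25/194121 ≈ -0.00012879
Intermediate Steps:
R(w, U) = 4 (R(w, U) = 0 + 4 = 4)
j = 12454/25 (j = 4 - 29*(-2 - 21/25)*(1 + 5) = 4 - 29*(-2 - 21*1/25)*6 = 4 - 29*(-2 - 21/25)*6 = 4 - (-2059)*6/25 = 4 - 29*(-426/25) = 4 + 12354/25 = 12454/25 ≈ 498.16)
1/(j - 8263) = 1/(12454/25 - 8263) = 1/(-194121/25) = -25/194121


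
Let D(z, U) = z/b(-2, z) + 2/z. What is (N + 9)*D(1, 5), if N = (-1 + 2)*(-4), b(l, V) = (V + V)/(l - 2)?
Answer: 0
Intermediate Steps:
b(l, V) = 2*V/(-2 + l) (b(l, V) = (2*V)/(-2 + l) = 2*V/(-2 + l))
N = -4 (N = 1*(-4) = -4)
D(z, U) = -2 + 2/z (D(z, U) = z/((2*z/(-2 - 2))) + 2/z = z/((2*z/(-4))) + 2/z = z/((2*z*(-¼))) + 2/z = z/((-z/2)) + 2/z = z*(-2/z) + 2/z = -2 + 2/z)
(N + 9)*D(1, 5) = (-4 + 9)*(-2 + 2/1) = 5*(-2 + 2*1) = 5*(-2 + 2) = 5*0 = 0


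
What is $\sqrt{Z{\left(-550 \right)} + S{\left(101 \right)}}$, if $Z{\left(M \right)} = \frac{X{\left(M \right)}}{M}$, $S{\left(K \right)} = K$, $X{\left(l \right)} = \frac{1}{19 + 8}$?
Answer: $\frac{\sqrt{98990034}}{990} \approx 10.05$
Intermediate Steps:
$X{\left(l \right)} = \frac{1}{27}$
$Z{\left(M \right)} = \frac{1}{27 M}$
$\sqrt{Z{\left(-550 \right)} + S{\left(101 \right)}} = \sqrt{\frac{1}{27 \left(-550\right)} + 101} = \sqrt{\frac{1}{27} \left(- \frac{1}{550}\right) + 101} = \sqrt{- \frac{1}{14850} + 101} = \sqrt{\frac{1499849}{14850}} = \frac{\sqrt{98990034}}{990}$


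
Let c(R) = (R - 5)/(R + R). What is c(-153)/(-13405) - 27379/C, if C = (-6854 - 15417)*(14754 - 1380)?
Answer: 1208260547/22625361230430 ≈ 5.3403e-5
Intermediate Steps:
c(R) = (-5 + R)/(2*R) (c(R) = (-5 + R)/((2*R)) = (-5 + R)*(1/(2*R)) = (-5 + R)/(2*R))
C = -297852354 (C = -22271*13374 = -297852354)
c(-153)/(-13405) - 27379/C = ((½)*(-5 - 153)/(-153))/(-13405) - 27379/(-297852354) = ((½)*(-1/153)*(-158))*(-1/13405) - 27379*(-1/297852354) = (79/153)*(-1/13405) + 27379/297852354 = -79/2050965 + 27379/297852354 = 1208260547/22625361230430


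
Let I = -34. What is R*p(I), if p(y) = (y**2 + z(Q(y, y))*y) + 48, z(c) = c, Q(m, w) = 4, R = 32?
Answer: 34176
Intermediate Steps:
p(y) = 48 + y**2 + 4*y (p(y) = (y**2 + 4*y) + 48 = 48 + y**2 + 4*y)
R*p(I) = 32*(48 + (-34)**2 + 4*(-34)) = 32*(48 + 1156 - 136) = 32*1068 = 34176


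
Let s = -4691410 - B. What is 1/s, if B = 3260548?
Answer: -1/7951958 ≈ -1.2576e-7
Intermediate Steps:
s = -7951958 (s = -4691410 - 1*3260548 = -4691410 - 3260548 = -7951958)
1/s = 1/(-7951958) = -1/7951958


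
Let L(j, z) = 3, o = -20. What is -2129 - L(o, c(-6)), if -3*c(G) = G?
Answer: -2132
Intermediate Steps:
c(G) = -G/3
-2129 - L(o, c(-6)) = -2129 - 1*3 = -2129 - 3 = -2132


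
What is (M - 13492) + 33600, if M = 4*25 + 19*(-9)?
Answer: 20037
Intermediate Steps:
M = -71 (M = 100 - 171 = -71)
(M - 13492) + 33600 = (-71 - 13492) + 33600 = -13563 + 33600 = 20037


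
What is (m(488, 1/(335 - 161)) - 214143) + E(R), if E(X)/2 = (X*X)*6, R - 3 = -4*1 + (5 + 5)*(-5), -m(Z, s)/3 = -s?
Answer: -10609997/58 ≈ -1.8293e+5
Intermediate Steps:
m(Z, s) = 3*s (m(Z, s) = -(-3)*s = 3*s)
R = -51 (R = 3 + (-4*1 + (5 + 5)*(-5)) = 3 + (-4 + 10*(-5)) = 3 + (-4 - 50) = 3 - 54 = -51)
E(X) = 12*X**2 (E(X) = 2*((X*X)*6) = 2*(X**2*6) = 2*(6*X**2) = 12*X**2)
(m(488, 1/(335 - 161)) - 214143) + E(R) = (3/(335 - 161) - 214143) + 12*(-51)**2 = (3/174 - 214143) + 12*2601 = (3*(1/174) - 214143) + 31212 = (1/58 - 214143) + 31212 = -12420293/58 + 31212 = -10609997/58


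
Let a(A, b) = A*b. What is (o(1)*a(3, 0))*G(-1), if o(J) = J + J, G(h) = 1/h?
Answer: 0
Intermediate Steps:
o(J) = 2*J
(o(1)*a(3, 0))*G(-1) = ((2*1)*(3*0))/(-1) = (2*0)*(-1) = 0*(-1) = 0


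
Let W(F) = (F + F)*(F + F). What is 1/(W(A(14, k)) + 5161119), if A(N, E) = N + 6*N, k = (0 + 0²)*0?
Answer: 1/5199535 ≈ 1.9232e-7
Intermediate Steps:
k = 0 (k = (0 + 0)*0 = 0*0 = 0)
A(N, E) = 7*N
W(F) = 4*F² (W(F) = (2*F)*(2*F) = 4*F²)
1/(W(A(14, k)) + 5161119) = 1/(4*(7*14)² + 5161119) = 1/(4*98² + 5161119) = 1/(4*9604 + 5161119) = 1/(38416 + 5161119) = 1/5199535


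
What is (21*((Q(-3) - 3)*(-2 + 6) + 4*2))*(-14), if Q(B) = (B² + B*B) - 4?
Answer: -15288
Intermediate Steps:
Q(B) = -4 + 2*B² (Q(B) = (B² + B²) - 4 = 2*B² - 4 = -4 + 2*B²)
(21*((Q(-3) - 3)*(-2 + 6) + 4*2))*(-14) = (21*(((-4 + 2*(-3)²) - 3)*(-2 + 6) + 4*2))*(-14) = (21*(((-4 + 2*9) - 3)*4 + 8))*(-14) = (21*(((-4 + 18) - 3)*4 + 8))*(-14) = (21*((14 - 3)*4 + 8))*(-14) = (21*(11*4 + 8))*(-14) = (21*(44 + 8))*(-14) = (21*52)*(-14) = 1092*(-14) = -15288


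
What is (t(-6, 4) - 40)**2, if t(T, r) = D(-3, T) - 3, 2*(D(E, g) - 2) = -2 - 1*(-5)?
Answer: 6241/4 ≈ 1560.3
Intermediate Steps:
D(E, g) = 7/2 (D(E, g) = 2 + (-2 - 1*(-5))/2 = 2 + (-2 + 5)/2 = 2 + (1/2)*3 = 2 + 3/2 = 7/2)
t(T, r) = 1/2 (t(T, r) = 7/2 - 3 = 1/2)
(t(-6, 4) - 40)**2 = (1/2 - 40)**2 = (-79/2)**2 = 6241/4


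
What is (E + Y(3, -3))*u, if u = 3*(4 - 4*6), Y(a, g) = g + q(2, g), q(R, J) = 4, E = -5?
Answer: 240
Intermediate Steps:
Y(a, g) = 4 + g (Y(a, g) = g + 4 = 4 + g)
u = -60 (u = 3*(4 - 24) = 3*(-20) = -60)
(E + Y(3, -3))*u = (-5 + (4 - 3))*(-60) = (-5 + 1)*(-60) = -4*(-60) = 240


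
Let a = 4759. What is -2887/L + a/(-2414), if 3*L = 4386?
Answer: -204807/51901 ≈ -3.9461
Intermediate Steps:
L = 1462 (L = (⅓)*4386 = 1462)
-2887/L + a/(-2414) = -2887/1462 + 4759/(-2414) = -2887*1/1462 + 4759*(-1/2414) = -2887/1462 - 4759/2414 = -204807/51901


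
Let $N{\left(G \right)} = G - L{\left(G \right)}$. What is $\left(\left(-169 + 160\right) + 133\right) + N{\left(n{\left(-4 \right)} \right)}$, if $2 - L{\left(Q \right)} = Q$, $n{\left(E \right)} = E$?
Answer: $114$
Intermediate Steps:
$L{\left(Q \right)} = 2 - Q$
$N{\left(G \right)} = -2 + 2 G$ ($N{\left(G \right)} = G - \left(2 - G\right) = G + \left(-2 + G\right) = -2 + 2 G$)
$\left(\left(-169 + 160\right) + 133\right) + N{\left(n{\left(-4 \right)} \right)} = \left(\left(-169 + 160\right) + 133\right) + \left(-2 + 2 \left(-4\right)\right) = \left(-9 + 133\right) - 10 = 124 - 10 = 114$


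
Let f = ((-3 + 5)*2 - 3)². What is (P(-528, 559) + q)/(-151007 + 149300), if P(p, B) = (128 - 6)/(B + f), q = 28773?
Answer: -8056501/477960 ≈ -16.856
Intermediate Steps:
f = 1 (f = (2*2 - 3)² = (4 - 3)² = 1² = 1)
P(p, B) = 122/(1 + B) (P(p, B) = (128 - 6)/(B + 1) = 122/(1 + B))
(P(-528, 559) + q)/(-151007 + 149300) = (122/(1 + 559) + 28773)/(-151007 + 149300) = (122/560 + 28773)/(-1707) = (122*(1/560) + 28773)*(-1/1707) = (61/280 + 28773)*(-1/1707) = (8056501/280)*(-1/1707) = -8056501/477960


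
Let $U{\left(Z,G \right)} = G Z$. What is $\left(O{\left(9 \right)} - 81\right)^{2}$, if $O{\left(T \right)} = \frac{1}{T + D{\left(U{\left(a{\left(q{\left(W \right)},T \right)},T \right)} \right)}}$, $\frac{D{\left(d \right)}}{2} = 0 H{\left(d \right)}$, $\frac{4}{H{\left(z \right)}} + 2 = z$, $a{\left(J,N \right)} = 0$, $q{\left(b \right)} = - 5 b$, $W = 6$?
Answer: $\frac{529984}{81} \approx 6543.0$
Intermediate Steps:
$H{\left(z \right)} = \frac{4}{-2 + z}$
$D{\left(d \right)} = 0$ ($D{\left(d \right)} = 2 \cdot 0 \frac{4}{-2 + d} = 2 \cdot 0 = 0$)
$O{\left(T \right)} = \frac{1}{T}$ ($O{\left(T \right)} = \frac{1}{T + 0} = \frac{1}{T}$)
$\left(O{\left(9 \right)} - 81\right)^{2} = \left(\frac{1}{9} - 81\right)^{2} = \left(- \frac{728}{9}\right)^{2} = \frac{529984}{81}$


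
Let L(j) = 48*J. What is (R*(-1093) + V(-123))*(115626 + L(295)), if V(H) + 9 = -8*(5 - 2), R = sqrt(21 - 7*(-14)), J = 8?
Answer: -3828330 - 126798930*sqrt(119) ≈ -1.3870e+9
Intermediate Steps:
R = sqrt(119) (R = sqrt(21 + 98) = sqrt(119) ≈ 10.909)
V(H) = -33 (V(H) = -9 - 8*(5 - 2) = -9 - 8*3 = -9 - 24 = -33)
L(j) = 384 (L(j) = 48*8 = 384)
(R*(-1093) + V(-123))*(115626 + L(295)) = (sqrt(119)*(-1093) - 33)*(115626 + 384) = (-1093*sqrt(119) - 33)*116010 = (-33 - 1093*sqrt(119))*116010 = -3828330 - 126798930*sqrt(119)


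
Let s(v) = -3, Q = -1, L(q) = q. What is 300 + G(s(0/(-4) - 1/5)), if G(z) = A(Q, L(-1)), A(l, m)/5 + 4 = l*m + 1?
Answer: 290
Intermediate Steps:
A(l, m) = -15 + 5*l*m (A(l, m) = -20 + 5*(l*m + 1) = -20 + 5*(1 + l*m) = -20 + (5 + 5*l*m) = -15 + 5*l*m)
G(z) = -10 (G(z) = -15 + 5*(-1)*(-1) = -15 + 5 = -10)
300 + G(s(0/(-4) - 1/5)) = 300 - 10 = 290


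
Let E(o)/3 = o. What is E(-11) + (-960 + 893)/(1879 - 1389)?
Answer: -16237/490 ≈ -33.137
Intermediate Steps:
E(o) = 3*o
E(-11) + (-960 + 893)/(1879 - 1389) = 3*(-11) + (-960 + 893)/(1879 - 1389) = -33 - 67/490 = -16237/490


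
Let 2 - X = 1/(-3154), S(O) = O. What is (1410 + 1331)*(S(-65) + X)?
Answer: -544639441/3154 ≈ -1.7268e+5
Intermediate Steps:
X = 6309/3154 (X = 2 - 1/(-3154) = 2 - 1*(-1/3154) = 2 + 1/3154 = 6309/3154 ≈ 2.0003)
(1410 + 1331)*(S(-65) + X) = (1410 + 1331)*(-65 + 6309/3154) = 2741*(-198701/3154) = -544639441/3154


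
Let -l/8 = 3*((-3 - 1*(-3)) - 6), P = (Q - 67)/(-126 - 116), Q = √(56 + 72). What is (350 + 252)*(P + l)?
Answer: 10509415/121 - 2408*√2/121 ≈ 86827.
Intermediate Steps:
Q = 8*√2 (Q = √128 = 8*√2 ≈ 11.314)
P = 67/242 - 4*√2/121 (P = (8*√2 - 67)/(-126 - 116) = (-67 + 8*√2)/(-242) = (-67 + 8*√2)*(-1/242) = 67/242 - 4*√2/121 ≈ 0.23011)
l = 144 (l = -24*((-3 - 1*(-3)) - 6) = -24*((-3 + 3) - 6) = -24*(0 - 6) = -24*(-6) = -8*(-18) = 144)
(350 + 252)*(P + l) = (350 + 252)*((67/242 - 4*√2/121) + 144) = 602*(34915/242 - 4*√2/121) = 10509415/121 - 2408*√2/121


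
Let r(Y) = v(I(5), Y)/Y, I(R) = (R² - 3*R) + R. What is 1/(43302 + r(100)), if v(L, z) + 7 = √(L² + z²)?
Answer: 108254825/4687642851756 - 125*√409/4687642851756 ≈ 2.3093e-5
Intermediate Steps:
I(R) = R² - 2*R
v(L, z) = -7 + √(L² + z²)
r(Y) = (-7 + √(225 + Y²))/Y (r(Y) = (-7 + √((5*(-2 + 5))² + Y²))/Y = (-7 + √((5*3)² + Y²))/Y = (-7 + √(15² + Y²))/Y = (-7 + √(225 + Y²))/Y)
1/(43302 + r(100)) = 1/(43302 + (-7 + √(225 + 100²))/100) = 1/(43302 + (-7 + √(225 + 10000))/100) = 1/(43302 + (-7 + √10225)/100) = 1/(43302 + (-7 + 5*√409)/100) = 1/(43302 + (-7/100 + √409/20)) = 1/(4330193/100 + √409/20)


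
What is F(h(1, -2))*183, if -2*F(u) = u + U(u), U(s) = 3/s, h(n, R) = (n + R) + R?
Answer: 366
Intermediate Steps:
h(n, R) = n + 2*R (h(n, R) = (R + n) + R = n + 2*R)
F(u) = -3/(2*u) - u/2 (F(u) = -(u + 3/u)/2 = -3/(2*u) - u/2)
F(h(1, -2))*183 = ((-3 - (1 + 2*(-2))**2)/(2*(1 + 2*(-2))))*183 = ((-3 - (1 - 4)**2)/(2*(1 - 4)))*183 = ((1/2)*(-3 - 1*(-3)**2)/(-3))*183 = ((1/2)*(-1/3)*(-3 - 1*9))*183 = ((1/2)*(-1/3)*(-3 - 9))*183 = ((1/2)*(-1/3)*(-12))*183 = 2*183 = 366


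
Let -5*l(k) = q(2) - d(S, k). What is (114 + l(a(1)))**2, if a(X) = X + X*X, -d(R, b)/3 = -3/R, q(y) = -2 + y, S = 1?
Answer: 335241/25 ≈ 13410.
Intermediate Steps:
d(R, b) = 9/R (d(R, b) = -(-9)/R = 9/R)
a(X) = X + X**2
l(k) = 9/5 (l(k) = -((-2 + 2) - 9/1)/5 = -(0 - 9)/5 = -1/5*(-9) = 9/5)
(114 + l(a(1)))**2 = (114 + 9/5)**2 = (579/5)**2 = 335241/25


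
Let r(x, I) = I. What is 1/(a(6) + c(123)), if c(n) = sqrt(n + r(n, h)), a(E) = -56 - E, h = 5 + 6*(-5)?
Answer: -31/1873 - 7*sqrt(2)/3746 ≈ -0.019194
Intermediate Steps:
h = -25 (h = 5 - 30 = -25)
c(n) = sqrt(-25 + n) (c(n) = sqrt(n - 25) = sqrt(-25 + n))
1/(a(6) + c(123)) = 1/((-56 - 1*6) + sqrt(-25 + 123)) = 1/((-56 - 6) + sqrt(98)) = 1/(-62 + 7*sqrt(2))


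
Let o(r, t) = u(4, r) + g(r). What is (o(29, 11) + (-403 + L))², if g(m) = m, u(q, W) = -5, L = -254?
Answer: 400689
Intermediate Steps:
o(r, t) = -5 + r
(o(29, 11) + (-403 + L))² = ((-5 + 29) + (-403 - 254))² = (24 - 657)² = (-633)² = 400689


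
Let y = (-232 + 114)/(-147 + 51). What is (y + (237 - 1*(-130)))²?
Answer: 312405625/2304 ≈ 1.3559e+5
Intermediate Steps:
y = 59/48 (y = -118/(-96) = -118*(-1/96) = 59/48 ≈ 1.2292)
(y + (237 - 1*(-130)))² = (59/48 + (237 - 1*(-130)))² = (59/48 + (237 + 130))² = (59/48 + 367)² = (17675/48)² = 312405625/2304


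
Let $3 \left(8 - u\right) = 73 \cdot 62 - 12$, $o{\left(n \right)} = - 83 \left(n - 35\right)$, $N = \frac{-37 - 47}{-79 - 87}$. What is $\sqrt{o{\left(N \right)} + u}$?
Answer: $\frac{\sqrt{12297}}{3} \approx 36.964$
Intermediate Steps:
$N = \frac{42}{83}$ ($N = - \frac{84}{-166} = \left(-84\right) \left(- \frac{1}{166}\right) = \frac{42}{83} \approx 0.50602$)
$o{\left(n \right)} = 2905 - 83 n$ ($o{\left(n \right)} = - 83 \left(-35 + n\right) = 2905 - 83 n$)
$u = - \frac{4490}{3}$ ($u = 8 - \frac{73 \cdot 62 - 12}{3} = 8 - \frac{4526 - 12}{3} = 8 - \frac{4514}{3} = - \frac{4490}{3} \approx -1496.7$)
$\sqrt{o{\left(N \right)} + u} = \sqrt{\left(2905 - 42\right) - \frac{4490}{3}} = \sqrt{2863 - \frac{4490}{3}} = \sqrt{\frac{4099}{3}} = \frac{\sqrt{12297}}{3}$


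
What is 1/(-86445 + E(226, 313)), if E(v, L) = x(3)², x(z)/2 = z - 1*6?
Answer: -1/86409 ≈ -1.1573e-5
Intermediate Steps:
x(z) = -12 + 2*z (x(z) = 2*(z - 1*6) = 2*(z - 6) = 2*(-6 + z) = -12 + 2*z)
E(v, L) = 36 (E(v, L) = (-12 + 2*3)² = (-12 + 6)² = (-6)² = 36)
1/(-86445 + E(226, 313)) = 1/(-86445 + 36) = 1/(-86409) = -1/86409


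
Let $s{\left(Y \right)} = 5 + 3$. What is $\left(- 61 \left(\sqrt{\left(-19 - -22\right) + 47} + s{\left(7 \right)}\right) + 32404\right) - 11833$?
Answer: $20083 - 305 \sqrt{2} \approx 19652.0$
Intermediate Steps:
$s{\left(Y \right)} = 8$
$\left(- 61 \left(\sqrt{\left(-19 - -22\right) + 47} + s{\left(7 \right)}\right) + 32404\right) - 11833 = \left(- 61 \left(\sqrt{\left(-19 - -22\right) + 47} + 8\right) + 32404\right) - 11833 = \left(- 61 \left(\sqrt{\left(-19 + 22\right) + 47} + 8\right) + 32404\right) - 11833 = \left(- 61 \left(\sqrt{3 + 47} + 8\right) + 32404\right) - 11833 = \left(- 61 \left(\sqrt{50} + 8\right) + 32404\right) - 11833 = \left(- 61 \left(5 \sqrt{2} + 8\right) + 32404\right) - 11833 = \left(- 61 \left(8 + 5 \sqrt{2}\right) + 32404\right) - 11833 = \left(\left(-488 - 305 \sqrt{2}\right) + 32404\right) - 11833 = \left(31916 - 305 \sqrt{2}\right) - 11833 = 20083 - 305 \sqrt{2}$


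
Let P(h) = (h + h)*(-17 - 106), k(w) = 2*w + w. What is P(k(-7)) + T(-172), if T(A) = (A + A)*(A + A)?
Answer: 123502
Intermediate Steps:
T(A) = 4*A² (T(A) = (2*A)*(2*A) = 4*A²)
k(w) = 3*w
P(h) = -246*h (P(h) = (2*h)*(-123) = -246*h)
P(k(-7)) + T(-172) = -738*(-7) + 4*(-172)² = -246*(-21) + 4*29584 = 5166 + 118336 = 123502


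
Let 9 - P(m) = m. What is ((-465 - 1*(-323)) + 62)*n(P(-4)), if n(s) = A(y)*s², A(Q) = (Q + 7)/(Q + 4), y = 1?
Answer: -21632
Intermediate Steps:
P(m) = 9 - m
A(Q) = (7 + Q)/(4 + Q)
n(s) = 8*s²/5 (n(s) = ((7 + 1)/(4 + 1))*s² = (8/5)*s² = ((⅕)*8)*s² = 8*s²/5)
((-465 - 1*(-323)) + 62)*n(P(-4)) = ((-465 - 1*(-323)) + 62)*(8*(9 - 1*(-4))²/5) = ((-465 + 323) + 62)*(8*(9 + 4)²/5) = (-142 + 62)*((8/5)*13²) = -128*169 = -80*1352/5 = -21632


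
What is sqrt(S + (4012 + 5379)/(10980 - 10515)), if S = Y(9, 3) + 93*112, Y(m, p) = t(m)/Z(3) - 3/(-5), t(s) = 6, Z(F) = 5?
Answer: 2*sqrt(564238905)/465 ≈ 102.17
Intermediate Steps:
Y(m, p) = 9/5 (Y(m, p) = 6/5 - 3/(-5) = 6*(1/5) - 3*(-1/5) = 6/5 + 3/5 = 9/5)
S = 52089/5 (S = 9/5 + 93*112 = 9/5 + 10416 = 52089/5 ≈ 10418.)
sqrt(S + (4012 + 5379)/(10980 - 10515)) = sqrt(52089/5 + (4012 + 5379)/(10980 - 10515)) = sqrt(52089/5 + 9391/465) = sqrt(4853668/465) = 2*sqrt(564238905)/465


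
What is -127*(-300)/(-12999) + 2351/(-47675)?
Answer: -615659383/206575775 ≈ -2.9803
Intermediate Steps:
-127*(-300)/(-12999) + 2351/(-47675) = 38100*(-1/12999) + 2351*(-1/47675) = -12700/4333 - 2351/47675 = -615659383/206575775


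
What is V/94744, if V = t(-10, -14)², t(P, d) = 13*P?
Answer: 325/1822 ≈ 0.17838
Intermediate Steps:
V = 16900 (V = (13*(-10))² = (-130)² = 16900)
V/94744 = 16900/94744 = 16900*(1/94744) = 325/1822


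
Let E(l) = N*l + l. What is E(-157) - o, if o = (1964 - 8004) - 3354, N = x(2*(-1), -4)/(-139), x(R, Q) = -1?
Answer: 1283786/139 ≈ 9235.9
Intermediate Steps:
N = 1/139 (N = -1/(-139) = -1*(-1/139) = 1/139 ≈ 0.0071942)
E(l) = 140*l/139 (E(l) = l/139 + l = 140*l/139)
o = -9394 (o = -6040 - 3354 = -9394)
E(-157) - o = (140/139)*(-157) - 1*(-9394) = -21980/139 + 9394 = 1283786/139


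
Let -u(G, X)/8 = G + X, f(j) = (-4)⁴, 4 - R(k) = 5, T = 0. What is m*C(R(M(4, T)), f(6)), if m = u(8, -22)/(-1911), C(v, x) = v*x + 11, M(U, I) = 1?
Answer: 560/39 ≈ 14.359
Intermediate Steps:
R(k) = -1 (R(k) = 4 - 1*5 = 4 - 5 = -1)
f(j) = 256
u(G, X) = -8*G - 8*X (u(G, X) = -8*(G + X) = -8*G - 8*X)
C(v, x) = 11 + v*x
m = -16/273 (m = (-8*8 - 8*(-22))/(-1911) = (-64 + 176)*(-1/1911) = 112*(-1/1911) = -16/273 ≈ -0.058608)
m*C(R(M(4, T)), f(6)) = -16*(11 - 1*256)/273 = -16*(11 - 256)/273 = -16/273*(-245) = 560/39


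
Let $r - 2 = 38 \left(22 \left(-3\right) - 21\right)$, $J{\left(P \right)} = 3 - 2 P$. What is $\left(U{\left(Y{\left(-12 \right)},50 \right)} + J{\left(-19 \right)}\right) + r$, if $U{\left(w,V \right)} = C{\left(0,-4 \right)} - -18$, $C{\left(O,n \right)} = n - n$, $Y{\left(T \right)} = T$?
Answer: $-3245$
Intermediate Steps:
$C{\left(O,n \right)} = 0$
$r = -3304$ ($r = 2 + 38 \left(22 \left(-3\right) - 21\right) = 2 + 38 \left(-66 - 21\right) = 2 + 38 \left(-87\right) = 2 - 3306 = -3304$)
$U{\left(w,V \right)} = 18$ ($U{\left(w,V \right)} = 0 - -18 = 0 + 18 = 18$)
$\left(U{\left(Y{\left(-12 \right)},50 \right)} + J{\left(-19 \right)}\right) + r = \left(18 + \left(3 - -38\right)\right) - 3304 = \left(18 + \left(3 + 38\right)\right) - 3304 = \left(18 + 41\right) - 3304 = 59 - 3304 = -3245$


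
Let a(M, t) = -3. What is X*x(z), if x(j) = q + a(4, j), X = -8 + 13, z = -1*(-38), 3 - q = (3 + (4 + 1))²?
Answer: -320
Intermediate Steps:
q = -61 (q = 3 - (3 + (4 + 1))² = 3 - (3 + 5)² = 3 - 1*8² = 3 - 1*64 = 3 - 64 = -61)
z = 38
X = 5
x(j) = -64 (x(j) = -61 - 3 = -64)
X*x(z) = 5*(-64) = -320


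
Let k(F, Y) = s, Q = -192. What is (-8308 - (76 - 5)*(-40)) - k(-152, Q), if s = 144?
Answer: -5612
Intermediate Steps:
k(F, Y) = 144
(-8308 - (76 - 5)*(-40)) - k(-152, Q) = (-8308 - (76 - 5)*(-40)) - 1*144 = (-8308 - 71*(-40)) - 144 = (-8308 - 1*(-2840)) - 144 = (-8308 + 2840) - 144 = -5468 - 144 = -5612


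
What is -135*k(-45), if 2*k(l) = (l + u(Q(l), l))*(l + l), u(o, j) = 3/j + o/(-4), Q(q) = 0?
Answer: -273780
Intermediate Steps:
u(o, j) = 3/j - o/4 (u(o, j) = 3/j + o*(-¼) = 3/j - o/4)
k(l) = l*(l + 3/l) (k(l) = ((l + (3/l - ¼*0))*(l + l))/2 = ((l + (3/l + 0))*(2*l))/2 = ((l + 3/l)*(2*l))/2 = (2*l*(l + 3/l))/2 = l*(l + 3/l))
-135*k(-45) = -135*(3 + (-45)²) = -135*(3 + 2025) = -135*2028 = -273780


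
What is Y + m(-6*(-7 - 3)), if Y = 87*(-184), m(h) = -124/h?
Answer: -240151/15 ≈ -16010.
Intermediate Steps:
Y = -16008
Y + m(-6*(-7 - 3)) = -16008 - 124*(-1/(6*(-7 - 3))) = -16008 - 124/((-6*(-10))) = -16008 - 124/60 = -16008 - 124*1/60 = -16008 - 31/15 = -240151/15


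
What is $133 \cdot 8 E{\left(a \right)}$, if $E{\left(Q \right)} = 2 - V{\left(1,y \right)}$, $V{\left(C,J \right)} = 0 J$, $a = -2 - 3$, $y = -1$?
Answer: $2128$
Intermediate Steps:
$a = -5$ ($a = -2 - 3 = -5$)
$V{\left(C,J \right)} = 0$
$E{\left(Q \right)} = 2$ ($E{\left(Q \right)} = 2 - 0 = 2 + 0 = 2$)
$133 \cdot 8 E{\left(a \right)} = 133 \cdot 8 \cdot 2 = 133 \cdot 16 = 2128$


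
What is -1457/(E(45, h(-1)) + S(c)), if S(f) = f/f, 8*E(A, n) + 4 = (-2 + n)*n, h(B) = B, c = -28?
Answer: -11656/7 ≈ -1665.1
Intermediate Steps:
E(A, n) = -½ + n*(-2 + n)/8 (E(A, n) = -½ + ((-2 + n)*n)/8 = -½ + (n*(-2 + n))/8 = -½ + n*(-2 + n)/8)
S(f) = 1
-1457/(E(45, h(-1)) + S(c)) = -1457/((-½ - ¼*(-1) + (⅛)*(-1)²) + 1) = -1457/((-½ + ¼ + (⅛)*1) + 1) = -1457/((-½ + ¼ + ⅛) + 1) = -1457/(-⅛ + 1) = -1457/7/8 = -1457*8/7 = -11656/7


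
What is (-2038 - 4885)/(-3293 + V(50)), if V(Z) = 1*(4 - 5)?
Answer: 6923/3294 ≈ 2.1017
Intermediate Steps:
V(Z) = -1 (V(Z) = 1*(-1) = -1)
(-2038 - 4885)/(-3293 + V(50)) = (-2038 - 4885)/(-3293 - 1) = -6923/(-3294) = -6923*(-1/3294) = 6923/3294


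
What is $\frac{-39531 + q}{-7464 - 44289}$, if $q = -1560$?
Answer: $\frac{13697}{17251} \approx 0.79398$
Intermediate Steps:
$\frac{-39531 + q}{-7464 - 44289} = \frac{-39531 - 1560}{-7464 - 44289} = - \frac{41091}{-51753} = \left(-41091\right) \left(- \frac{1}{51753}\right) = \frac{13697}{17251}$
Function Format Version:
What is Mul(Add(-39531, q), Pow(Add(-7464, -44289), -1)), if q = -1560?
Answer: Rational(13697, 17251) ≈ 0.79398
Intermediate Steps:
Mul(Add(-39531, q), Pow(Add(-7464, -44289), -1)) = Mul(Add(-39531, -1560), Pow(Add(-7464, -44289), -1)) = Mul(-41091, Pow(-51753, -1)) = Mul(-41091, Rational(-1, 51753)) = Rational(13697, 17251)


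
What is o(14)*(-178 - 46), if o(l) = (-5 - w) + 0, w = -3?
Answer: 448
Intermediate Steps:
o(l) = -2 (o(l) = (-5 - 1*(-3)) + 0 = (-5 + 3) + 0 = -2 + 0 = -2)
o(14)*(-178 - 46) = -2*(-178 - 46) = -2*(-224) = 448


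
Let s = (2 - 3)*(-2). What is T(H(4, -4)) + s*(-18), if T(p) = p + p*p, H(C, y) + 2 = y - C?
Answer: 54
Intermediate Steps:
H(C, y) = -2 + y - C (H(C, y) = -2 + (y - C) = -2 + y - C)
T(p) = p + p²
s = 2 (s = -1*(-2) = 2)
T(H(4, -4)) + s*(-18) = (-2 - 4 - 1*4)*(1 + (-2 - 4 - 1*4)) + 2*(-18) = (-2 - 4 - 4)*(1 + (-2 - 4 - 4)) - 36 = -10*(1 - 10) - 36 = -10*(-9) - 36 = 90 - 36 = 54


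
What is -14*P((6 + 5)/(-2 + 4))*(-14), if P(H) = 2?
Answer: 392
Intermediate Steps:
-14*P((6 + 5)/(-2 + 4))*(-14) = -14*2*(-14) = -28*(-14) = 392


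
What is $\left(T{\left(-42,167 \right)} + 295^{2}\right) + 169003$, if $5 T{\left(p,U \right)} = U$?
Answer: $\frac{1280307}{5} \approx 2.5606 \cdot 10^{5}$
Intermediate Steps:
$T{\left(p,U \right)} = \frac{U}{5}$
$\left(T{\left(-42,167 \right)} + 295^{2}\right) + 169003 = \left(\frac{1}{5} \cdot 167 + 295^{2}\right) + 169003 = \left(\frac{167}{5} + 87025\right) + 169003 = \frac{435292}{5} + 169003 = \frac{1280307}{5}$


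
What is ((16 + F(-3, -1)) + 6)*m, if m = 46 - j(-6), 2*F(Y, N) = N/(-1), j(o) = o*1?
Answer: 1170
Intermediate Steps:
j(o) = o
F(Y, N) = -N/2 (F(Y, N) = (N/(-1))/2 = (N*(-1))/2 = (-N)/2 = -N/2)
m = 52 (m = 46 - 1*(-6) = 46 + 6 = 52)
((16 + F(-3, -1)) + 6)*m = ((16 - ½*(-1)) + 6)*52 = ((16 + ½) + 6)*52 = (33/2 + 6)*52 = (45/2)*52 = 1170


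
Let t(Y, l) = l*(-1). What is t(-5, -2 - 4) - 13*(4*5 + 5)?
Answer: -319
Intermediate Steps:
t(Y, l) = -l
t(-5, -2 - 4) - 13*(4*5 + 5) = -(-2 - 4) - 13*(4*5 + 5) = -1*(-6) - 13*(20 + 5) = 6 - 13*25 = 6 - 325 = -319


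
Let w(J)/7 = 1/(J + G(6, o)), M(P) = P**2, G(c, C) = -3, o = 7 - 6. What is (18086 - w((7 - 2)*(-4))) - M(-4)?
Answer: 415617/23 ≈ 18070.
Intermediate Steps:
o = 1
w(J) = 7/(-3 + J) (w(J) = 7/(J - 3) = 7/(-3 + J))
(18086 - w((7 - 2)*(-4))) - M(-4) = (18086 - 7/(-3 + (7 - 2)*(-4))) - 1*(-4)**2 = (18086 - 7/(-3 + 5*(-4))) - 1*16 = (18086 - 7/(-3 - 20)) - 16 = (18086 - 7/(-23)) - 16 = (18086 - 7*(-1)/23) - 16 = (18086 - 1*(-7/23)) - 16 = (18086 + 7/23) - 16 = 415985/23 - 16 = 415617/23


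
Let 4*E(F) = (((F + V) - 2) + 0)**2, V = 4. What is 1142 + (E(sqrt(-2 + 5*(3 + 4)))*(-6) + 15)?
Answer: 2203/2 - 6*sqrt(33) ≈ 1067.0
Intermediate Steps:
E(F) = (2 + F)**2/4 (E(F) = (((F + 4) - 2) + 0)**2/4 = (((4 + F) - 2) + 0)**2/4 = ((2 + F) + 0)**2/4 = (2 + F)**2/4)
1142 + (E(sqrt(-2 + 5*(3 + 4)))*(-6) + 15) = 1142 + (((2 + sqrt(-2 + 5*(3 + 4)))**2/4)*(-6) + 15) = 1142 + (((2 + sqrt(-2 + 5*7))**2/4)*(-6) + 15) = 1142 + (((2 + sqrt(-2 + 35))**2/4)*(-6) + 15) = 1142 + (((2 + sqrt(33))**2/4)*(-6) + 15) = 1142 + (-3*(2 + sqrt(33))**2/2 + 15) = 1142 + (15 - 3*(2 + sqrt(33))**2/2) = 1157 - 3*(2 + sqrt(33))**2/2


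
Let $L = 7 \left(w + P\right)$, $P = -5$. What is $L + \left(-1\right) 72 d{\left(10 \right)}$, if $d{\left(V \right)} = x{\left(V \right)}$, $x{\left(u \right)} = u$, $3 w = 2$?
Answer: $- \frac{2251}{3} \approx -750.33$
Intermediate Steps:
$w = \frac{2}{3}$ ($w = \frac{1}{3} \cdot 2 = \frac{2}{3} \approx 0.66667$)
$d{\left(V \right)} = V$
$L = - \frac{91}{3}$ ($L = 7 \left(\frac{2}{3} - 5\right) = 7 \left(- \frac{13}{3}\right) = - \frac{91}{3} \approx -30.333$)
$L + \left(-1\right) 72 d{\left(10 \right)} = - \frac{91}{3} + \left(-1\right) 72 \cdot 10 = - \frac{91}{3} - 720 = - \frac{2251}{3}$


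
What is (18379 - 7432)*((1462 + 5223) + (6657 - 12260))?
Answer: 11844654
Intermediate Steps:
(18379 - 7432)*((1462 + 5223) + (6657 - 12260)) = 10947*(6685 - 5603) = 10947*1082 = 11844654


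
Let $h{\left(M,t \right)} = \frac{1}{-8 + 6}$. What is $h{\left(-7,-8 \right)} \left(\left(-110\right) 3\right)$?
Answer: $165$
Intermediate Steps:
$h{\left(M,t \right)} = - \frac{1}{2}$ ($h{\left(M,t \right)} = \frac{1}{-2} = - \frac{1}{2}$)
$h{\left(-7,-8 \right)} \left(\left(-110\right) 3\right) = - \frac{\left(-110\right) 3}{2} = \left(- \frac{1}{2}\right) \left(-330\right) = 165$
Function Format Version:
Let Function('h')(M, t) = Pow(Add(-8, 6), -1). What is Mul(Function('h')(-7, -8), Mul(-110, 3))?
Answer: 165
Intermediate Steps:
Function('h')(M, t) = Rational(-1, 2) (Function('h')(M, t) = Pow(-2, -1) = Rational(-1, 2))
Mul(Function('h')(-7, -8), Mul(-110, 3)) = Mul(Rational(-1, 2), Mul(-110, 3)) = Mul(Rational(-1, 2), -330) = 165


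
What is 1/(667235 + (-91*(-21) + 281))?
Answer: 1/669427 ≈ 1.4938e-6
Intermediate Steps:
1/(667235 + (-91*(-21) + 281)) = 1/(667235 + (1911 + 281)) = 1/(667235 + 2192) = 1/669427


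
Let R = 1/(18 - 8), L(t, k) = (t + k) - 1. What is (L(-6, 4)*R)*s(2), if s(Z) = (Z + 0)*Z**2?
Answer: -12/5 ≈ -2.4000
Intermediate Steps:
L(t, k) = -1 + k + t (L(t, k) = (k + t) - 1 = -1 + k + t)
s(Z) = Z**3 (s(Z) = Z*Z**2 = Z**3)
R = 1/10 ≈ 0.10000
(L(-6, 4)*R)*s(2) = ((-1 + 4 - 6)*(1/10))*2**3 = -3*1/10*8 = -3/10*8 = -12/5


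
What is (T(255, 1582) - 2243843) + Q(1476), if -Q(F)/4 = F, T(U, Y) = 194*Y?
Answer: -1942839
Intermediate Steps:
Q(F) = -4*F
(T(255, 1582) - 2243843) + Q(1476) = (194*1582 - 2243843) - 4*1476 = (306908 - 2243843) - 5904 = -1936935 - 5904 = -1942839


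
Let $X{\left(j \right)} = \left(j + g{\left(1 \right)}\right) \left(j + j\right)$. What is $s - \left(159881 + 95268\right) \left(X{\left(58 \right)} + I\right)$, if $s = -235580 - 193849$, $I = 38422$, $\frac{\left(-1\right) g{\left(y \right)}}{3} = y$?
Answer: $-11431614927$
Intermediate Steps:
$g{\left(y \right)} = - 3 y$
$X{\left(j \right)} = 2 j \left(-3 + j\right)$ ($X{\left(j \right)} = \left(j - 3\right) \left(j + j\right) = \left(j - 3\right) 2 j = \left(-3 + j\right) 2 j = 2 j \left(-3 + j\right)$)
$s = -429429$
$s - \left(159881 + 95268\right) \left(X{\left(58 \right)} + I\right) = -429429 - \left(159881 + 95268\right) \left(2 \cdot 58 \left(-3 + 58\right) + 38422\right) = -429429 - 255149 \left(2 \cdot 58 \cdot 55 + 38422\right) = -429429 - 255149 \left(6380 + 38422\right) = -429429 - 255149 \cdot 44802 = -429429 - 11431185498 = -11431614927$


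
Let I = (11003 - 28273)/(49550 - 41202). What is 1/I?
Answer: -4174/8635 ≈ -0.48338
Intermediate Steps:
I = -8635/4174 (I = -17270/8348 = -17270*1/8348 = -8635/4174 ≈ -2.0688)
1/I = 1/(-8635/4174) = -4174/8635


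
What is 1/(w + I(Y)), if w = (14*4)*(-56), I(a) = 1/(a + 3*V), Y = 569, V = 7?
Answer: -590/1850239 ≈ -0.00031888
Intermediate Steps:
I(a) = 1/(21 + a) (I(a) = 1/(a + 3*7) = 1/(a + 21) = 1/(21 + a))
w = -3136 (w = 56*(-56) = -3136)
1/(w + I(Y)) = 1/(-3136 + 1/(21 + 569)) = 1/(-3136 + 1/590) = 1/(-1850239/590) = -590/1850239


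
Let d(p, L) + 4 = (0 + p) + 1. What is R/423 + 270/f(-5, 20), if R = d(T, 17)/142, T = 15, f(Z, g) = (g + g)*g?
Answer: 270457/800880 ≈ 0.33770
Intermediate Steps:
f(Z, g) = 2*g² (f(Z, g) = (2*g)*g = 2*g²)
d(p, L) = -3 + p (d(p, L) = -4 + ((0 + p) + 1) = -4 + (p + 1) = -4 + (1 + p) = -3 + p)
R = 6/71 (R = (-3 + 15)/142 = 12*(1/142) = 6/71 ≈ 0.084507)
R/423 + 270/f(-5, 20) = (6/71)/423 + 270/((2*20²)) = (6/71)*(1/423) + 270/((2*400)) = 2/10011 + 270/800 = 2/10011 + 270*(1/800) = 2/10011 + 27/80 = 270457/800880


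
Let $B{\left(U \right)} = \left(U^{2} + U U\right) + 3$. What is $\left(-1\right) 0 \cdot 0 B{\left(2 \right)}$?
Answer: $0$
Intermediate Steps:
$B{\left(U \right)} = 3 + 2 U^{2}$ ($B{\left(U \right)} = \left(U^{2} + U^{2}\right) + 3 = 2 U^{2} + 3 = 3 + 2 U^{2}$)
$\left(-1\right) 0 \cdot 0 B{\left(2 \right)} = \left(-1\right) 0 \cdot 0 \left(3 + 2 \cdot 2^{2}\right) = 0 \cdot 0 \left(3 + 2 \cdot 4\right) = 0 \left(3 + 8\right) = 0 \cdot 11 = 0$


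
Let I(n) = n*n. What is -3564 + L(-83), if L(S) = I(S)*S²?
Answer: 47454757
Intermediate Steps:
I(n) = n²
L(S) = S⁴ (L(S) = S²*S² = S⁴)
-3564 + L(-83) = -3564 + (-83)⁴ = -3564 + 47458321 = 47454757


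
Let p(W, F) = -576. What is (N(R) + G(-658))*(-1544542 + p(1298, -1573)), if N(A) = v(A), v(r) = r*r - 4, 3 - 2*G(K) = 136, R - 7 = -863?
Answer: -1132054652029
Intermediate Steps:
R = -856 (R = 7 - 863 = -856)
G(K) = -133/2 (G(K) = 3/2 - ½*136 = 3/2 - 68 = -133/2)
v(r) = -4 + r² (v(r) = r² - 4 = -4 + r²)
N(A) = -4 + A²
(N(R) + G(-658))*(-1544542 + p(1298, -1573)) = ((-4 + (-856)²) - 133/2)*(-1544542 - 576) = ((-4 + 732736) - 133/2)*(-1545118) = (732732 - 133/2)*(-1545118) = (1465331/2)*(-1545118) = -1132054652029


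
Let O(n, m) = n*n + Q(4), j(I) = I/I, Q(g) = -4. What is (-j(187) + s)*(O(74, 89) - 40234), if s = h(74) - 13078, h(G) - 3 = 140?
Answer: 449681232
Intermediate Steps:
h(G) = 143 (h(G) = 3 + 140 = 143)
j(I) = 1
s = -12935 (s = 143 - 13078 = -12935)
O(n, m) = -4 + n² (O(n, m) = n*n - 4 = n² - 4 = -4 + n²)
(-j(187) + s)*(O(74, 89) - 40234) = (-1*1 - 12935)*((-4 + 74²) - 40234) = (-1 - 12935)*((-4 + 5476) - 40234) = -12936*(5472 - 40234) = -12936*(-34762) = 449681232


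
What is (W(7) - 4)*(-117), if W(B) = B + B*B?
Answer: -6084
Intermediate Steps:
W(B) = B + B²
(W(7) - 4)*(-117) = (7*(1 + 7) - 4)*(-117) = (7*8 - 4)*(-117) = (56 - 4)*(-117) = 52*(-117) = -6084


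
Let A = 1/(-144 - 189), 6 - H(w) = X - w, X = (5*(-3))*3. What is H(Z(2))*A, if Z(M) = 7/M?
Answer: -109/666 ≈ -0.16366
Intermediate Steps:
X = -45 (X = -15*3 = -45)
H(w) = 51 + w (H(w) = 6 - (-45 - w) = 6 + (45 + w) = 51 + w)
A = -1/333 (A = 1/(-333) = -1/333 ≈ -0.0030030)
H(Z(2))*A = (51 + 7/2)*(-1/333) = (109/2)*(-1/333) = -109/666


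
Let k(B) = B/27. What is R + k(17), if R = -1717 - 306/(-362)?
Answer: -8383771/4887 ≈ -1715.5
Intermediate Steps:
R = -310624/181 (R = -1717 - 306*(-1/362) = -1717 + 153/181 = -310624/181 ≈ -1716.2)
k(B) = B/27 (k(B) = B*(1/27) = B/27)
R + k(17) = -310624/181 + (1/27)*17 = -310624/181 + 17/27 = -8383771/4887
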